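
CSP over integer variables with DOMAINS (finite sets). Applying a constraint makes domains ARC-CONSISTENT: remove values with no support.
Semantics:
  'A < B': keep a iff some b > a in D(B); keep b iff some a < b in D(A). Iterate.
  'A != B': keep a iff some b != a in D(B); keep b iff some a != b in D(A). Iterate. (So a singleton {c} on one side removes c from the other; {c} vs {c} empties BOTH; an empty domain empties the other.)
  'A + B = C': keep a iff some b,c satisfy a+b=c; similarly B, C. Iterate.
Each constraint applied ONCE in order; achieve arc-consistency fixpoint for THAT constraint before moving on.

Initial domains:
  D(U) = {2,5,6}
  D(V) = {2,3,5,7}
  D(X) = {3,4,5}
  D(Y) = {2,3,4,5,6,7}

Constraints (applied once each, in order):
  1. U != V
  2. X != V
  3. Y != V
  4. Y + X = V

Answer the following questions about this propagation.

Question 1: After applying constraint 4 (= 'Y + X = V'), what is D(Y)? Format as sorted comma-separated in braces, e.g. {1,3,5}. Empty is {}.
Constraint 1 (U != V) on D(U)={2,5,6} D(V)={2,3,5,7}: no change
Constraint 2 (X != V) on D(X)={3,4,5} D(V)={2,3,5,7}: no change
Constraint 3 (Y != V) on D(Y)={2,3,4,5,6,7} D(V)={2,3,5,7}: no change
Constraint 4 (Y + X = V) on D(Y)={2,3,4,5,6,7} D(X)={3,4,5} D(V)={2,3,5,7}: Y {2,3,4,5,6,7}->{2,3,4}; V {2,3,5,7}->{5,7}
So after constraint 4: D(Y) = {2,3,4}

Answer: {2,3,4}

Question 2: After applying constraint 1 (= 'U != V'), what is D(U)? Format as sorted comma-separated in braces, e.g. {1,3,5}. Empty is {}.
Answer: {2,5,6}

Derivation:
Constraint 1 (U != V) on D(U)={2,5,6} D(V)={2,3,5,7}: no change
So after constraint 1: D(U) = {2,5,6}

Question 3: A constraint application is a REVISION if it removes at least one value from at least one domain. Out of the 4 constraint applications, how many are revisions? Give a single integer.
Constraint 1 (U != V) on D(U)={2,5,6} D(V)={2,3,5,7}: no change => not a revision
Constraint 2 (X != V) on D(X)={3,4,5} D(V)={2,3,5,7}: no change => not a revision
Constraint 3 (Y != V) on D(Y)={2,3,4,5,6,7} D(V)={2,3,5,7}: no change => not a revision
Constraint 4 (Y + X = V) on D(Y)={2,3,4,5,6,7} D(X)={3,4,5} D(V)={2,3,5,7}: Y {2,3,4,5,6,7}->{2,3,4}; V {2,3,5,7}->{5,7} => REVISION
Total revisions = 1

Answer: 1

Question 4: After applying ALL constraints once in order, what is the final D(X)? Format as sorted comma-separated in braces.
Constraint 1 (U != V) on D(U)={2,5,6} D(V)={2,3,5,7}: no change
Constraint 2 (X != V) on D(X)={3,4,5} D(V)={2,3,5,7}: no change
Constraint 3 (Y != V) on D(Y)={2,3,4,5,6,7} D(V)={2,3,5,7}: no change
Constraint 4 (Y + X = V) on D(Y)={2,3,4,5,6,7} D(X)={3,4,5} D(V)={2,3,5,7}: Y {2,3,4,5,6,7}->{2,3,4}; V {2,3,5,7}->{5,7}
So after all 4 constraints: D(X) = {3,4,5}

Answer: {3,4,5}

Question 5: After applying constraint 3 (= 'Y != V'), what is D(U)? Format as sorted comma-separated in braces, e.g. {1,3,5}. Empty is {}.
Answer: {2,5,6}

Derivation:
Constraint 1 (U != V) on D(U)={2,5,6} D(V)={2,3,5,7}: no change
Constraint 2 (X != V) on D(X)={3,4,5} D(V)={2,3,5,7}: no change
Constraint 3 (Y != V) on D(Y)={2,3,4,5,6,7} D(V)={2,3,5,7}: no change
So after constraint 3: D(U) = {2,5,6}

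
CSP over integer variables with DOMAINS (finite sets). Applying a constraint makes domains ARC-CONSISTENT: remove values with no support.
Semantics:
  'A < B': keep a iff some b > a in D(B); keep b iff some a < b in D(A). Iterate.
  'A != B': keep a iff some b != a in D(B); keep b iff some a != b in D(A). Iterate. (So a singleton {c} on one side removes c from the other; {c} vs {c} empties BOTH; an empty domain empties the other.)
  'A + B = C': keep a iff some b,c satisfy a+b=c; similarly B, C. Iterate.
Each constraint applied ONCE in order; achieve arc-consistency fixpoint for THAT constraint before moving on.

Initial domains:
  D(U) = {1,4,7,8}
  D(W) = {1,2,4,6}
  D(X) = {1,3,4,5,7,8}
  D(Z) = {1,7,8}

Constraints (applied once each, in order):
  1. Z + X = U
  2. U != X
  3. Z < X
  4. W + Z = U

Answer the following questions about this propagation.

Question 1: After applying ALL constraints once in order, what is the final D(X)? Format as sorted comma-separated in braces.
Constraint 1 (Z + X = U) on D(Z)={1,7,8} D(X)={1,3,4,5,7,8} D(U)={1,4,7,8}: Z {1,7,8}->{1,7}; X {1,3,4,5,7,8}->{1,3,7}; U {1,4,7,8}->{4,8}
Constraint 2 (U != X) on D(U)={4,8} D(X)={1,3,7}: no change
Constraint 3 (Z < X) on D(Z)={1,7} D(X)={1,3,7}: Z {1,7}->{1}; X {1,3,7}->{3,7}
Constraint 4 (W + Z = U) on D(W)={1,2,4,6} D(Z)={1} D(U)={4,8}: W {1,2,4,6}->{}; Z {1}->{}; U {4,8}->{}
So after all 4 constraints: D(X) = {3,7}

Answer: {3,7}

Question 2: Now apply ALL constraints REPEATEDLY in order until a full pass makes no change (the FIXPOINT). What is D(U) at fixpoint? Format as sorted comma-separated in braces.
pass 0 (initial): D(U)={1,4,7,8}
pass 1: U {1,4,7,8}->{}; W {1,2,4,6}->{}; X {1,3,4,5,7,8}->{3,7}; Z {1,7,8}->{}
pass 2: X {3,7}->{}
pass 3: no change
Fixpoint after 3 passes: D(U) = {}

Answer: {}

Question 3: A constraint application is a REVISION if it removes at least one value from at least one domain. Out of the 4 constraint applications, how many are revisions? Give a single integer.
Constraint 1 (Z + X = U) on D(Z)={1,7,8} D(X)={1,3,4,5,7,8} D(U)={1,4,7,8}: Z {1,7,8}->{1,7}; X {1,3,4,5,7,8}->{1,3,7}; U {1,4,7,8}->{4,8} => REVISION
Constraint 2 (U != X) on D(U)={4,8} D(X)={1,3,7}: no change => not a revision
Constraint 3 (Z < X) on D(Z)={1,7} D(X)={1,3,7}: Z {1,7}->{1}; X {1,3,7}->{3,7} => REVISION
Constraint 4 (W + Z = U) on D(W)={1,2,4,6} D(Z)={1} D(U)={4,8}: W {1,2,4,6}->{}; Z {1}->{}; U {4,8}->{} => REVISION
Total revisions = 3

Answer: 3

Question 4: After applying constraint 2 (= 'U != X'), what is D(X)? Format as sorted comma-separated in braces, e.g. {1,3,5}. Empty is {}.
Constraint 1 (Z + X = U) on D(Z)={1,7,8} D(X)={1,3,4,5,7,8} D(U)={1,4,7,8}: Z {1,7,8}->{1,7}; X {1,3,4,5,7,8}->{1,3,7}; U {1,4,7,8}->{4,8}
Constraint 2 (U != X) on D(U)={4,8} D(X)={1,3,7}: no change
So after constraint 2: D(X) = {1,3,7}

Answer: {1,3,7}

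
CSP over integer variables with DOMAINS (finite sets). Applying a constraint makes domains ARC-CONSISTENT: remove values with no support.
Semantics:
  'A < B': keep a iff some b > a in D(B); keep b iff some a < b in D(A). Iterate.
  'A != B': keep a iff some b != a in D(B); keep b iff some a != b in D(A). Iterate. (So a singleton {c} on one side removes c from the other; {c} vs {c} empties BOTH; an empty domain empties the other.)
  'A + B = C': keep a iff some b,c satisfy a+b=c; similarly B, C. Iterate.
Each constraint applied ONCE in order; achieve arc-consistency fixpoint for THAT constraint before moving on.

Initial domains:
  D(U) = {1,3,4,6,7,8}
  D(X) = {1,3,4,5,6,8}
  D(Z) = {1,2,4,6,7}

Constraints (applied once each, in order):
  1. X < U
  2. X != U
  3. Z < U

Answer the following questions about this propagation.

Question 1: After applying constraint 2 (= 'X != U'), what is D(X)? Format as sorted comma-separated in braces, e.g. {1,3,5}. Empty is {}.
Answer: {1,3,4,5,6}

Derivation:
Constraint 1 (X < U) on D(X)={1,3,4,5,6,8} D(U)={1,3,4,6,7,8}: X {1,3,4,5,6,8}->{1,3,4,5,6}; U {1,3,4,6,7,8}->{3,4,6,7,8}
Constraint 2 (X != U) on D(X)={1,3,4,5,6} D(U)={3,4,6,7,8}: no change
So after constraint 2: D(X) = {1,3,4,5,6}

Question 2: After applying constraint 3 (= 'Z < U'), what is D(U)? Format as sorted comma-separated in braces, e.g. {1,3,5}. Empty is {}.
Answer: {3,4,6,7,8}

Derivation:
Constraint 1 (X < U) on D(X)={1,3,4,5,6,8} D(U)={1,3,4,6,7,8}: X {1,3,4,5,6,8}->{1,3,4,5,6}; U {1,3,4,6,7,8}->{3,4,6,7,8}
Constraint 2 (X != U) on D(X)={1,3,4,5,6} D(U)={3,4,6,7,8}: no change
Constraint 3 (Z < U) on D(Z)={1,2,4,6,7} D(U)={3,4,6,7,8}: no change
So after constraint 3: D(U) = {3,4,6,7,8}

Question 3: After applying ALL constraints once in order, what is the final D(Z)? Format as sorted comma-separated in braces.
Answer: {1,2,4,6,7}

Derivation:
Constraint 1 (X < U) on D(X)={1,3,4,5,6,8} D(U)={1,3,4,6,7,8}: X {1,3,4,5,6,8}->{1,3,4,5,6}; U {1,3,4,6,7,8}->{3,4,6,7,8}
Constraint 2 (X != U) on D(X)={1,3,4,5,6} D(U)={3,4,6,7,8}: no change
Constraint 3 (Z < U) on D(Z)={1,2,4,6,7} D(U)={3,4,6,7,8}: no change
So after all 3 constraints: D(Z) = {1,2,4,6,7}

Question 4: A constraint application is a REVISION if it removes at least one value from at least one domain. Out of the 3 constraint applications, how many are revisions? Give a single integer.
Constraint 1 (X < U) on D(X)={1,3,4,5,6,8} D(U)={1,3,4,6,7,8}: X {1,3,4,5,6,8}->{1,3,4,5,6}; U {1,3,4,6,7,8}->{3,4,6,7,8} => REVISION
Constraint 2 (X != U) on D(X)={1,3,4,5,6} D(U)={3,4,6,7,8}: no change => not a revision
Constraint 3 (Z < U) on D(Z)={1,2,4,6,7} D(U)={3,4,6,7,8}: no change => not a revision
Total revisions = 1

Answer: 1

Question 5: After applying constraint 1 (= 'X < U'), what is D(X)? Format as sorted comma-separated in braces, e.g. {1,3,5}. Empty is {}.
Answer: {1,3,4,5,6}

Derivation:
Constraint 1 (X < U) on D(X)={1,3,4,5,6,8} D(U)={1,3,4,6,7,8}: X {1,3,4,5,6,8}->{1,3,4,5,6}; U {1,3,4,6,7,8}->{3,4,6,7,8}
So after constraint 1: D(X) = {1,3,4,5,6}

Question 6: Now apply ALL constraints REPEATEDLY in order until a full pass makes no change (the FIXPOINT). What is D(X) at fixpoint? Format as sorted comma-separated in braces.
Answer: {1,3,4,5,6}

Derivation:
pass 0 (initial): D(X)={1,3,4,5,6,8}
pass 1: U {1,3,4,6,7,8}->{3,4,6,7,8}; X {1,3,4,5,6,8}->{1,3,4,5,6}
pass 2: no change
Fixpoint after 2 passes: D(X) = {1,3,4,5,6}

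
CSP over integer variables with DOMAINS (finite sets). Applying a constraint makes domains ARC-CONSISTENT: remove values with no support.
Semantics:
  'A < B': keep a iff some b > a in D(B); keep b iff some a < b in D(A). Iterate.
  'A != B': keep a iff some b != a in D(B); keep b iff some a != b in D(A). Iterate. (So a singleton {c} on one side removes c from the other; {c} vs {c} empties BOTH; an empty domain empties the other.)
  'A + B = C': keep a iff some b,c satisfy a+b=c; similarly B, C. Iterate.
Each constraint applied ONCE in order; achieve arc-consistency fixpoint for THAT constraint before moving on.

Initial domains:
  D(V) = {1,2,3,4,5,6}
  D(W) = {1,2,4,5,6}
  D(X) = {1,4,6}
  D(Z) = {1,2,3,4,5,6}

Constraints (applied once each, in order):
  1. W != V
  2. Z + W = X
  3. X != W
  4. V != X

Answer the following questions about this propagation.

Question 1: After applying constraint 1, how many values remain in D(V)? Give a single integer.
Constraint 1 (W != V) on D(W)={1,2,4,5,6} D(V)={1,2,3,4,5,6}: no change
So after constraint 1: D(V)={1,2,3,4,5,6}, size = 6

Answer: 6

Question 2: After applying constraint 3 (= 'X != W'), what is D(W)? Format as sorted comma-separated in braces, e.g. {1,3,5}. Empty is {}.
Answer: {1,2,4,5}

Derivation:
Constraint 1 (W != V) on D(W)={1,2,4,5,6} D(V)={1,2,3,4,5,6}: no change
Constraint 2 (Z + W = X) on D(Z)={1,2,3,4,5,6} D(W)={1,2,4,5,6} D(X)={1,4,6}: Z {1,2,3,4,5,6}->{1,2,3,4,5}; W {1,2,4,5,6}->{1,2,4,5}; X {1,4,6}->{4,6}
Constraint 3 (X != W) on D(X)={4,6} D(W)={1,2,4,5}: no change
So after constraint 3: D(W) = {1,2,4,5}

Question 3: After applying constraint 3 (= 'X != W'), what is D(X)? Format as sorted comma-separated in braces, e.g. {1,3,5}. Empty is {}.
Answer: {4,6}

Derivation:
Constraint 1 (W != V) on D(W)={1,2,4,5,6} D(V)={1,2,3,4,5,6}: no change
Constraint 2 (Z + W = X) on D(Z)={1,2,3,4,5,6} D(W)={1,2,4,5,6} D(X)={1,4,6}: Z {1,2,3,4,5,6}->{1,2,3,4,5}; W {1,2,4,5,6}->{1,2,4,5}; X {1,4,6}->{4,6}
Constraint 3 (X != W) on D(X)={4,6} D(W)={1,2,4,5}: no change
So after constraint 3: D(X) = {4,6}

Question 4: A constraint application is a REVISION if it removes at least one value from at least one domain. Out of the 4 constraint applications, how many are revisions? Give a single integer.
Constraint 1 (W != V) on D(W)={1,2,4,5,6} D(V)={1,2,3,4,5,6}: no change => not a revision
Constraint 2 (Z + W = X) on D(Z)={1,2,3,4,5,6} D(W)={1,2,4,5,6} D(X)={1,4,6}: Z {1,2,3,4,5,6}->{1,2,3,4,5}; W {1,2,4,5,6}->{1,2,4,5}; X {1,4,6}->{4,6} => REVISION
Constraint 3 (X != W) on D(X)={4,6} D(W)={1,2,4,5}: no change => not a revision
Constraint 4 (V != X) on D(V)={1,2,3,4,5,6} D(X)={4,6}: no change => not a revision
Total revisions = 1

Answer: 1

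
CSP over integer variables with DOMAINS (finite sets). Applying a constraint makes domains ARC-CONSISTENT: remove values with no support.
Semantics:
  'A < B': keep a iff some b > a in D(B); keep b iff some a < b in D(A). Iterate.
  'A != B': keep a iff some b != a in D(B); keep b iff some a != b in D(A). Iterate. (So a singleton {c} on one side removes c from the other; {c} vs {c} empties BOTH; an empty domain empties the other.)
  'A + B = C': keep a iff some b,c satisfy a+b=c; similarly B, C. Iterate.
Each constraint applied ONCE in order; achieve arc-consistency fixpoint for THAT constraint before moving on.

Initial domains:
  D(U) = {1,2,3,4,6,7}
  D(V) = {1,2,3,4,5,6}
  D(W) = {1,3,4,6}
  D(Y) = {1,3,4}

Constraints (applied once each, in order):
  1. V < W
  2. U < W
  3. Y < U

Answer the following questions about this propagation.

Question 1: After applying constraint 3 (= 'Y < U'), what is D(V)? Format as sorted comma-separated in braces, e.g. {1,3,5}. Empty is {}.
Answer: {1,2,3,4,5}

Derivation:
Constraint 1 (V < W) on D(V)={1,2,3,4,5,6} D(W)={1,3,4,6}: V {1,2,3,4,5,6}->{1,2,3,4,5}; W {1,3,4,6}->{3,4,6}
Constraint 2 (U < W) on D(U)={1,2,3,4,6,7} D(W)={3,4,6}: U {1,2,3,4,6,7}->{1,2,3,4}
Constraint 3 (Y < U) on D(Y)={1,3,4} D(U)={1,2,3,4}: Y {1,3,4}->{1,3}; U {1,2,3,4}->{2,3,4}
So after constraint 3: D(V) = {1,2,3,4,5}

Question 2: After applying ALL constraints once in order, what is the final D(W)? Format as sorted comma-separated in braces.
Answer: {3,4,6}

Derivation:
Constraint 1 (V < W) on D(V)={1,2,3,4,5,6} D(W)={1,3,4,6}: V {1,2,3,4,5,6}->{1,2,3,4,5}; W {1,3,4,6}->{3,4,6}
Constraint 2 (U < W) on D(U)={1,2,3,4,6,7} D(W)={3,4,6}: U {1,2,3,4,6,7}->{1,2,3,4}
Constraint 3 (Y < U) on D(Y)={1,3,4} D(U)={1,2,3,4}: Y {1,3,4}->{1,3}; U {1,2,3,4}->{2,3,4}
So after all 3 constraints: D(W) = {3,4,6}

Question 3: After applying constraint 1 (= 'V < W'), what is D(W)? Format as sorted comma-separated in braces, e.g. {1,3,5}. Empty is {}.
Answer: {3,4,6}

Derivation:
Constraint 1 (V < W) on D(V)={1,2,3,4,5,6} D(W)={1,3,4,6}: V {1,2,3,4,5,6}->{1,2,3,4,5}; W {1,3,4,6}->{3,4,6}
So after constraint 1: D(W) = {3,4,6}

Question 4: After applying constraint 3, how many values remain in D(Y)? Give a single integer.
Constraint 1 (V < W) on D(V)={1,2,3,4,5,6} D(W)={1,3,4,6}: V {1,2,3,4,5,6}->{1,2,3,4,5}; W {1,3,4,6}->{3,4,6}
Constraint 2 (U < W) on D(U)={1,2,3,4,6,7} D(W)={3,4,6}: U {1,2,3,4,6,7}->{1,2,3,4}
Constraint 3 (Y < U) on D(Y)={1,3,4} D(U)={1,2,3,4}: Y {1,3,4}->{1,3}; U {1,2,3,4}->{2,3,4}
So after constraint 3: D(Y)={1,3}, size = 2

Answer: 2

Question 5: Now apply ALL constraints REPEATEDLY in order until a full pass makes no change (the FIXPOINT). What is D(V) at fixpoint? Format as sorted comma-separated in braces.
Answer: {1,2,3,4,5}

Derivation:
pass 0 (initial): D(V)={1,2,3,4,5,6}
pass 1: U {1,2,3,4,6,7}->{2,3,4}; V {1,2,3,4,5,6}->{1,2,3,4,5}; W {1,3,4,6}->{3,4,6}; Y {1,3,4}->{1,3}
pass 2: no change
Fixpoint after 2 passes: D(V) = {1,2,3,4,5}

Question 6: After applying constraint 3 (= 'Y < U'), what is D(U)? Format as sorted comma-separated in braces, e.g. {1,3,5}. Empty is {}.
Constraint 1 (V < W) on D(V)={1,2,3,4,5,6} D(W)={1,3,4,6}: V {1,2,3,4,5,6}->{1,2,3,4,5}; W {1,3,4,6}->{3,4,6}
Constraint 2 (U < W) on D(U)={1,2,3,4,6,7} D(W)={3,4,6}: U {1,2,3,4,6,7}->{1,2,3,4}
Constraint 3 (Y < U) on D(Y)={1,3,4} D(U)={1,2,3,4}: Y {1,3,4}->{1,3}; U {1,2,3,4}->{2,3,4}
So after constraint 3: D(U) = {2,3,4}

Answer: {2,3,4}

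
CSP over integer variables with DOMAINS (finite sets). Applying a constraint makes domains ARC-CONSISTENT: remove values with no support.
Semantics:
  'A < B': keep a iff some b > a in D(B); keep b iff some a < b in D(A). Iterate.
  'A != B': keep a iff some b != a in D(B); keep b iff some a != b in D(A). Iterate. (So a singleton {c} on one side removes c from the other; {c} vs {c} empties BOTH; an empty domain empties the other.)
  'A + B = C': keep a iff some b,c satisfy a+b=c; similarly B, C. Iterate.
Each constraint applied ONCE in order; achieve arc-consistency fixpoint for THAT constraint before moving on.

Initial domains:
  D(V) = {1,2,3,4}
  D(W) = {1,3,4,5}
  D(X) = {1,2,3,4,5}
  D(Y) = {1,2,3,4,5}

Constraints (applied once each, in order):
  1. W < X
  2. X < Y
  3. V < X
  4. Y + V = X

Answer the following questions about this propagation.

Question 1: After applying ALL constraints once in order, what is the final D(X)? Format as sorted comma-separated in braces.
Constraint 1 (W < X) on D(W)={1,3,4,5} D(X)={1,2,3,4,5}: W {1,3,4,5}->{1,3,4}; X {1,2,3,4,5}->{2,3,4,5}
Constraint 2 (X < Y) on D(X)={2,3,4,5} D(Y)={1,2,3,4,5}: X {2,3,4,5}->{2,3,4}; Y {1,2,3,4,5}->{3,4,5}
Constraint 3 (V < X) on D(V)={1,2,3,4} D(X)={2,3,4}: V {1,2,3,4}->{1,2,3}
Constraint 4 (Y + V = X) on D(Y)={3,4,5} D(V)={1,2,3} D(X)={2,3,4}: Y {3,4,5}->{3}; V {1,2,3}->{1}; X {2,3,4}->{4}
So after all 4 constraints: D(X) = {4}

Answer: {4}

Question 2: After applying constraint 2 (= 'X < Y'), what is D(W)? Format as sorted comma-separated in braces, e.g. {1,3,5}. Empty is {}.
Constraint 1 (W < X) on D(W)={1,3,4,5} D(X)={1,2,3,4,5}: W {1,3,4,5}->{1,3,4}; X {1,2,3,4,5}->{2,3,4,5}
Constraint 2 (X < Y) on D(X)={2,3,4,5} D(Y)={1,2,3,4,5}: X {2,3,4,5}->{2,3,4}; Y {1,2,3,4,5}->{3,4,5}
So after constraint 2: D(W) = {1,3,4}

Answer: {1,3,4}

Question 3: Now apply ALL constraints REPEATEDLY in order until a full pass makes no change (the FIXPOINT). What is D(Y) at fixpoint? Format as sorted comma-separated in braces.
Answer: {}

Derivation:
pass 0 (initial): D(Y)={1,2,3,4,5}
pass 1: V {1,2,3,4}->{1}; W {1,3,4,5}->{1,3,4}; X {1,2,3,4,5}->{4}; Y {1,2,3,4,5}->{3}
pass 2: V {1}->{}; W {1,3,4}->{1,3}; X {4}->{}; Y {3}->{}
pass 3: W {1,3}->{}
pass 4: no change
Fixpoint after 4 passes: D(Y) = {}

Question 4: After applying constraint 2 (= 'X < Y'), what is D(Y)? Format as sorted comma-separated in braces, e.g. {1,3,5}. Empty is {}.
Constraint 1 (W < X) on D(W)={1,3,4,5} D(X)={1,2,3,4,5}: W {1,3,4,5}->{1,3,4}; X {1,2,3,4,5}->{2,3,4,5}
Constraint 2 (X < Y) on D(X)={2,3,4,5} D(Y)={1,2,3,4,5}: X {2,3,4,5}->{2,3,4}; Y {1,2,3,4,5}->{3,4,5}
So after constraint 2: D(Y) = {3,4,5}

Answer: {3,4,5}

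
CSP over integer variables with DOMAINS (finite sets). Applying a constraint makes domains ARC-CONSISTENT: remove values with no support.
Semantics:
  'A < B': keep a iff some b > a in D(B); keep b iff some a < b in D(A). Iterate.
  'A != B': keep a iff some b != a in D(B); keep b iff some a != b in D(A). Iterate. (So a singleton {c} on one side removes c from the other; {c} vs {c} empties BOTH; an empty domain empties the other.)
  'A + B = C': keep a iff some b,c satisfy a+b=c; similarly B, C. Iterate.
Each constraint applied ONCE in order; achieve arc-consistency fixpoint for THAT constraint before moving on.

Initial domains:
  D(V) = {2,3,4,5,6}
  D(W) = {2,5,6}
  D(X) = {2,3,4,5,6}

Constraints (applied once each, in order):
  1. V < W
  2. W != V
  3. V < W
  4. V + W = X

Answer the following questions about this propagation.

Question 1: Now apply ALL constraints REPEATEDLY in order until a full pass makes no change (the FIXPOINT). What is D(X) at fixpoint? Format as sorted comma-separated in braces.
Answer: {}

Derivation:
pass 0 (initial): D(X)={2,3,4,5,6}
pass 1: V {2,3,4,5,6}->{}; W {2,5,6}->{}; X {2,3,4,5,6}->{}
pass 2: no change
Fixpoint after 2 passes: D(X) = {}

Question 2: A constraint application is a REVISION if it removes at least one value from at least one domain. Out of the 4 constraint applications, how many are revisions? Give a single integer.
Constraint 1 (V < W) on D(V)={2,3,4,5,6} D(W)={2,5,6}: V {2,3,4,5,6}->{2,3,4,5}; W {2,5,6}->{5,6} => REVISION
Constraint 2 (W != V) on D(W)={5,6} D(V)={2,3,4,5}: no change => not a revision
Constraint 3 (V < W) on D(V)={2,3,4,5} D(W)={5,6}: no change => not a revision
Constraint 4 (V + W = X) on D(V)={2,3,4,5} D(W)={5,6} D(X)={2,3,4,5,6}: V {2,3,4,5}->{}; W {5,6}->{}; X {2,3,4,5,6}->{} => REVISION
Total revisions = 2

Answer: 2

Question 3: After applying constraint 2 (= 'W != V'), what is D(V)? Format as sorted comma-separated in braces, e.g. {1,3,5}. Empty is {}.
Answer: {2,3,4,5}

Derivation:
Constraint 1 (V < W) on D(V)={2,3,4,5,6} D(W)={2,5,6}: V {2,3,4,5,6}->{2,3,4,5}; W {2,5,6}->{5,6}
Constraint 2 (W != V) on D(W)={5,6} D(V)={2,3,4,5}: no change
So after constraint 2: D(V) = {2,3,4,5}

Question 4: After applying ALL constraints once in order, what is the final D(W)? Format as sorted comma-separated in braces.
Answer: {}

Derivation:
Constraint 1 (V < W) on D(V)={2,3,4,5,6} D(W)={2,5,6}: V {2,3,4,5,6}->{2,3,4,5}; W {2,5,6}->{5,6}
Constraint 2 (W != V) on D(W)={5,6} D(V)={2,3,4,5}: no change
Constraint 3 (V < W) on D(V)={2,3,4,5} D(W)={5,6}: no change
Constraint 4 (V + W = X) on D(V)={2,3,4,5} D(W)={5,6} D(X)={2,3,4,5,6}: V {2,3,4,5}->{}; W {5,6}->{}; X {2,3,4,5,6}->{}
So after all 4 constraints: D(W) = {}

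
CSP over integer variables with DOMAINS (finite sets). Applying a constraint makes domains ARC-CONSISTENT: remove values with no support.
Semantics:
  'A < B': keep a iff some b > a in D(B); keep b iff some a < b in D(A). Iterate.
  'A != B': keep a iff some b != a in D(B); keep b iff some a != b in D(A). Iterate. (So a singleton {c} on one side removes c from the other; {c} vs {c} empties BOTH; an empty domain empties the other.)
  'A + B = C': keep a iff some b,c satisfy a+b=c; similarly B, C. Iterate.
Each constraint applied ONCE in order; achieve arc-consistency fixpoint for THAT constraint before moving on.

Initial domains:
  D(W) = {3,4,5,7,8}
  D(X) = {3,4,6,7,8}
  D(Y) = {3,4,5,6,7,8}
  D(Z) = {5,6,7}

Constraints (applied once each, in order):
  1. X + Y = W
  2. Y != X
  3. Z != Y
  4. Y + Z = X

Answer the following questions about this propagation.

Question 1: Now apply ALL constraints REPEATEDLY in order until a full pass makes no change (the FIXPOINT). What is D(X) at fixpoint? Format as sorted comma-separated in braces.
pass 0 (initial): D(X)={3,4,6,7,8}
pass 1: W {3,4,5,7,8}->{7,8}; X {3,4,6,7,8}->{}; Y {3,4,5,6,7,8}->{}; Z {5,6,7}->{}
pass 2: W {7,8}->{}
pass 3: no change
Fixpoint after 3 passes: D(X) = {}

Answer: {}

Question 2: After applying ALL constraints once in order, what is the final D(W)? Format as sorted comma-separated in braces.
Constraint 1 (X + Y = W) on D(X)={3,4,6,7,8} D(Y)={3,4,5,6,7,8} D(W)={3,4,5,7,8}: X {3,4,6,7,8}->{3,4}; Y {3,4,5,6,7,8}->{3,4,5}; W {3,4,5,7,8}->{7,8}
Constraint 2 (Y != X) on D(Y)={3,4,5} D(X)={3,4}: no change
Constraint 3 (Z != Y) on D(Z)={5,6,7} D(Y)={3,4,5}: no change
Constraint 4 (Y + Z = X) on D(Y)={3,4,5} D(Z)={5,6,7} D(X)={3,4}: Y {3,4,5}->{}; Z {5,6,7}->{}; X {3,4}->{}
So after all 4 constraints: D(W) = {7,8}

Answer: {7,8}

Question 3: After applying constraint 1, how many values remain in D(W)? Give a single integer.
Answer: 2

Derivation:
Constraint 1 (X + Y = W) on D(X)={3,4,6,7,8} D(Y)={3,4,5,6,7,8} D(W)={3,4,5,7,8}: X {3,4,6,7,8}->{3,4}; Y {3,4,5,6,7,8}->{3,4,5}; W {3,4,5,7,8}->{7,8}
So after constraint 1: D(W)={7,8}, size = 2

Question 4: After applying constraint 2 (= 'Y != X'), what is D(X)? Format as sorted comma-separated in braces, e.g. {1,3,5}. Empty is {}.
Constraint 1 (X + Y = W) on D(X)={3,4,6,7,8} D(Y)={3,4,5,6,7,8} D(W)={3,4,5,7,8}: X {3,4,6,7,8}->{3,4}; Y {3,4,5,6,7,8}->{3,4,5}; W {3,4,5,7,8}->{7,8}
Constraint 2 (Y != X) on D(Y)={3,4,5} D(X)={3,4}: no change
So after constraint 2: D(X) = {3,4}

Answer: {3,4}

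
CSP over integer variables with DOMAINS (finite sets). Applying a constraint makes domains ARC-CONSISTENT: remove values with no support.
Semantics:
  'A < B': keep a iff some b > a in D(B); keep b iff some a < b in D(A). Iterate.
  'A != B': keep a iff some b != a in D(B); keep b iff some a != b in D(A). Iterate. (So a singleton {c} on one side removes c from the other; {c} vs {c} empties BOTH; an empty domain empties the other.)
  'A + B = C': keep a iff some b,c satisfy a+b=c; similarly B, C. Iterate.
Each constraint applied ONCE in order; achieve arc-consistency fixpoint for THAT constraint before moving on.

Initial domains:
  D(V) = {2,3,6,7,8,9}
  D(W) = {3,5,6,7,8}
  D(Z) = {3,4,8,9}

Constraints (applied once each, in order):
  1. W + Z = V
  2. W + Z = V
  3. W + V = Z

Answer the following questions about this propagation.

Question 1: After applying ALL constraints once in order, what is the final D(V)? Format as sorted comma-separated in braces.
Constraint 1 (W + Z = V) on D(W)={3,5,6,7,8} D(Z)={3,4,8,9} D(V)={2,3,6,7,8,9}: W {3,5,6,7,8}->{3,5,6}; Z {3,4,8,9}->{3,4}; V {2,3,6,7,8,9}->{6,7,8,9}
Constraint 2 (W + Z = V) on D(W)={3,5,6} D(Z)={3,4} D(V)={6,7,8,9}: no change
Constraint 3 (W + V = Z) on D(W)={3,5,6} D(V)={6,7,8,9} D(Z)={3,4}: W {3,5,6}->{}; V {6,7,8,9}->{}; Z {3,4}->{}
So after all 3 constraints: D(V) = {}

Answer: {}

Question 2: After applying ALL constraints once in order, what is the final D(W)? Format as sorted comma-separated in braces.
Answer: {}

Derivation:
Constraint 1 (W + Z = V) on D(W)={3,5,6,7,8} D(Z)={3,4,8,9} D(V)={2,3,6,7,8,9}: W {3,5,6,7,8}->{3,5,6}; Z {3,4,8,9}->{3,4}; V {2,3,6,7,8,9}->{6,7,8,9}
Constraint 2 (W + Z = V) on D(W)={3,5,6} D(Z)={3,4} D(V)={6,7,8,9}: no change
Constraint 3 (W + V = Z) on D(W)={3,5,6} D(V)={6,7,8,9} D(Z)={3,4}: W {3,5,6}->{}; V {6,7,8,9}->{}; Z {3,4}->{}
So after all 3 constraints: D(W) = {}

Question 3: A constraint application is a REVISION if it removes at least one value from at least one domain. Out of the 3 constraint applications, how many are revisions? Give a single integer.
Constraint 1 (W + Z = V) on D(W)={3,5,6,7,8} D(Z)={3,4,8,9} D(V)={2,3,6,7,8,9}: W {3,5,6,7,8}->{3,5,6}; Z {3,4,8,9}->{3,4}; V {2,3,6,7,8,9}->{6,7,8,9} => REVISION
Constraint 2 (W + Z = V) on D(W)={3,5,6} D(Z)={3,4} D(V)={6,7,8,9}: no change => not a revision
Constraint 3 (W + V = Z) on D(W)={3,5,6} D(V)={6,7,8,9} D(Z)={3,4}: W {3,5,6}->{}; V {6,7,8,9}->{}; Z {3,4}->{} => REVISION
Total revisions = 2

Answer: 2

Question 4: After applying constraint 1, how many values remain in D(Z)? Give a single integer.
Answer: 2

Derivation:
Constraint 1 (W + Z = V) on D(W)={3,5,6,7,8} D(Z)={3,4,8,9} D(V)={2,3,6,7,8,9}: W {3,5,6,7,8}->{3,5,6}; Z {3,4,8,9}->{3,4}; V {2,3,6,7,8,9}->{6,7,8,9}
So after constraint 1: D(Z)={3,4}, size = 2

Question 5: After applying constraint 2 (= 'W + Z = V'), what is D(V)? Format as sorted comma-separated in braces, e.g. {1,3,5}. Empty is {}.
Constraint 1 (W + Z = V) on D(W)={3,5,6,7,8} D(Z)={3,4,8,9} D(V)={2,3,6,7,8,9}: W {3,5,6,7,8}->{3,5,6}; Z {3,4,8,9}->{3,4}; V {2,3,6,7,8,9}->{6,7,8,9}
Constraint 2 (W + Z = V) on D(W)={3,5,6} D(Z)={3,4} D(V)={6,7,8,9}: no change
So after constraint 2: D(V) = {6,7,8,9}

Answer: {6,7,8,9}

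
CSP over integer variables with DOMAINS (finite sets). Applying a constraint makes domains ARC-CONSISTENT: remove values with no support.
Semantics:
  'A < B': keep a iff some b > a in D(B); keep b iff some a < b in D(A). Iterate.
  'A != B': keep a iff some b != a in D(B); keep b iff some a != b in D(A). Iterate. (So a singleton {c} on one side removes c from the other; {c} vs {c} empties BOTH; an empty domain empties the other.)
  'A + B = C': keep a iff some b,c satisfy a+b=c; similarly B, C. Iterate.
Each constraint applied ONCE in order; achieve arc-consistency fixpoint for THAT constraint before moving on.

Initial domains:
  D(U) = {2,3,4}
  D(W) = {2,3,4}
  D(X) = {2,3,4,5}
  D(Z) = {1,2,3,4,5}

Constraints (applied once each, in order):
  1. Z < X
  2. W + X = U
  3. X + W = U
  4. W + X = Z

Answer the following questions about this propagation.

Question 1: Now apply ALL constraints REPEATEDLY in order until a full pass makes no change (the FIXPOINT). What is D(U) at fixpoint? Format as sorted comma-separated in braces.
Answer: {}

Derivation:
pass 0 (initial): D(U)={2,3,4}
pass 1: U {2,3,4}->{4}; W {2,3,4}->{2}; X {2,3,4,5}->{2}; Z {1,2,3,4,5}->{4}
pass 2: U {4}->{}; W {2}->{}; X {2}->{}; Z {4}->{}
pass 3: no change
Fixpoint after 3 passes: D(U) = {}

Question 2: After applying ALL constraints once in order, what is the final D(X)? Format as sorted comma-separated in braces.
Constraint 1 (Z < X) on D(Z)={1,2,3,4,5} D(X)={2,3,4,5}: Z {1,2,3,4,5}->{1,2,3,4}
Constraint 2 (W + X = U) on D(W)={2,3,4} D(X)={2,3,4,5} D(U)={2,3,4}: W {2,3,4}->{2}; X {2,3,4,5}->{2}; U {2,3,4}->{4}
Constraint 3 (X + W = U) on D(X)={2} D(W)={2} D(U)={4}: no change
Constraint 4 (W + X = Z) on D(W)={2} D(X)={2} D(Z)={1,2,3,4}: Z {1,2,3,4}->{4}
So after all 4 constraints: D(X) = {2}

Answer: {2}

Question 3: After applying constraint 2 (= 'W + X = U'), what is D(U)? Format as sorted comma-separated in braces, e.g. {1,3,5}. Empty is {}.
Constraint 1 (Z < X) on D(Z)={1,2,3,4,5} D(X)={2,3,4,5}: Z {1,2,3,4,5}->{1,2,3,4}
Constraint 2 (W + X = U) on D(W)={2,3,4} D(X)={2,3,4,5} D(U)={2,3,4}: W {2,3,4}->{2}; X {2,3,4,5}->{2}; U {2,3,4}->{4}
So after constraint 2: D(U) = {4}

Answer: {4}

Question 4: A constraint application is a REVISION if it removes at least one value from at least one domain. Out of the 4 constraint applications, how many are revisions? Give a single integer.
Constraint 1 (Z < X) on D(Z)={1,2,3,4,5} D(X)={2,3,4,5}: Z {1,2,3,4,5}->{1,2,3,4} => REVISION
Constraint 2 (W + X = U) on D(W)={2,3,4} D(X)={2,3,4,5} D(U)={2,3,4}: W {2,3,4}->{2}; X {2,3,4,5}->{2}; U {2,3,4}->{4} => REVISION
Constraint 3 (X + W = U) on D(X)={2} D(W)={2} D(U)={4}: no change => not a revision
Constraint 4 (W + X = Z) on D(W)={2} D(X)={2} D(Z)={1,2,3,4}: Z {1,2,3,4}->{4} => REVISION
Total revisions = 3

Answer: 3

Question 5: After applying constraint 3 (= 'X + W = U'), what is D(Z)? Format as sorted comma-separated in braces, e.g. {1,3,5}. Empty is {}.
Constraint 1 (Z < X) on D(Z)={1,2,3,4,5} D(X)={2,3,4,5}: Z {1,2,3,4,5}->{1,2,3,4}
Constraint 2 (W + X = U) on D(W)={2,3,4} D(X)={2,3,4,5} D(U)={2,3,4}: W {2,3,4}->{2}; X {2,3,4,5}->{2}; U {2,3,4}->{4}
Constraint 3 (X + W = U) on D(X)={2} D(W)={2} D(U)={4}: no change
So after constraint 3: D(Z) = {1,2,3,4}

Answer: {1,2,3,4}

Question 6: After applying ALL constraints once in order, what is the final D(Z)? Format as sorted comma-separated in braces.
Constraint 1 (Z < X) on D(Z)={1,2,3,4,5} D(X)={2,3,4,5}: Z {1,2,3,4,5}->{1,2,3,4}
Constraint 2 (W + X = U) on D(W)={2,3,4} D(X)={2,3,4,5} D(U)={2,3,4}: W {2,3,4}->{2}; X {2,3,4,5}->{2}; U {2,3,4}->{4}
Constraint 3 (X + W = U) on D(X)={2} D(W)={2} D(U)={4}: no change
Constraint 4 (W + X = Z) on D(W)={2} D(X)={2} D(Z)={1,2,3,4}: Z {1,2,3,4}->{4}
So after all 4 constraints: D(Z) = {4}

Answer: {4}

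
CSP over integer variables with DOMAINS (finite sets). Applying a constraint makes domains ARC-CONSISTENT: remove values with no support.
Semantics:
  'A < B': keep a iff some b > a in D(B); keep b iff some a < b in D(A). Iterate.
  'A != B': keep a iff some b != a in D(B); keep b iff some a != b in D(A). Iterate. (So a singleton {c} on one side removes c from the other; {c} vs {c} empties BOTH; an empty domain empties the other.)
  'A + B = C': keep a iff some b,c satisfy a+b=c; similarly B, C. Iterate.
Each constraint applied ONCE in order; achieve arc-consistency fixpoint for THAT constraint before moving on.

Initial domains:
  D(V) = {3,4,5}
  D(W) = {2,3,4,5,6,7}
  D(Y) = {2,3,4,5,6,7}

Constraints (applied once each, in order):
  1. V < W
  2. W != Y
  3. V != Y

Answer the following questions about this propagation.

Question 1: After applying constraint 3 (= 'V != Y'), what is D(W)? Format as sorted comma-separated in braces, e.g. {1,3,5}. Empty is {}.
Constraint 1 (V < W) on D(V)={3,4,5} D(W)={2,3,4,5,6,7}: W {2,3,4,5,6,7}->{4,5,6,7}
Constraint 2 (W != Y) on D(W)={4,5,6,7} D(Y)={2,3,4,5,6,7}: no change
Constraint 3 (V != Y) on D(V)={3,4,5} D(Y)={2,3,4,5,6,7}: no change
So after constraint 3: D(W) = {4,5,6,7}

Answer: {4,5,6,7}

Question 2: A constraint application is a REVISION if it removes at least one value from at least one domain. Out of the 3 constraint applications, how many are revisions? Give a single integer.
Answer: 1

Derivation:
Constraint 1 (V < W) on D(V)={3,4,5} D(W)={2,3,4,5,6,7}: W {2,3,4,5,6,7}->{4,5,6,7} => REVISION
Constraint 2 (W != Y) on D(W)={4,5,6,7} D(Y)={2,3,4,5,6,7}: no change => not a revision
Constraint 3 (V != Y) on D(V)={3,4,5} D(Y)={2,3,4,5,6,7}: no change => not a revision
Total revisions = 1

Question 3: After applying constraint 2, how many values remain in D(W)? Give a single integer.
Constraint 1 (V < W) on D(V)={3,4,5} D(W)={2,3,4,5,6,7}: W {2,3,4,5,6,7}->{4,5,6,7}
Constraint 2 (W != Y) on D(W)={4,5,6,7} D(Y)={2,3,4,5,6,7}: no change
So after constraint 2: D(W)={4,5,6,7}, size = 4

Answer: 4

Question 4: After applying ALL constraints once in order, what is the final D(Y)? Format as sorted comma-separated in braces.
Constraint 1 (V < W) on D(V)={3,4,5} D(W)={2,3,4,5,6,7}: W {2,3,4,5,6,7}->{4,5,6,7}
Constraint 2 (W != Y) on D(W)={4,5,6,7} D(Y)={2,3,4,5,6,7}: no change
Constraint 3 (V != Y) on D(V)={3,4,5} D(Y)={2,3,4,5,6,7}: no change
So after all 3 constraints: D(Y) = {2,3,4,5,6,7}

Answer: {2,3,4,5,6,7}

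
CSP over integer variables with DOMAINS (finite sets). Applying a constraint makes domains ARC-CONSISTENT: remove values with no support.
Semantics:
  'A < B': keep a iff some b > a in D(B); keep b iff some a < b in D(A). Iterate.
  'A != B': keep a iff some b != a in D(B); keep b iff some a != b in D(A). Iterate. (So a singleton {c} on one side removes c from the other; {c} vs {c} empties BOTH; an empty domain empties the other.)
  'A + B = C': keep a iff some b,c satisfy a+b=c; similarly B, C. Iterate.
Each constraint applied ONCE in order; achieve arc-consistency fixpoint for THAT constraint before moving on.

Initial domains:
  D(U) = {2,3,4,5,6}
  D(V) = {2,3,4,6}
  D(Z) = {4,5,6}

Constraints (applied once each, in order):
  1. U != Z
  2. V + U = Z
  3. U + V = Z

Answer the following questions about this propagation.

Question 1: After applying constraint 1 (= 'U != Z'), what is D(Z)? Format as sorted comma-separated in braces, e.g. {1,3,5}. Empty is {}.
Answer: {4,5,6}

Derivation:
Constraint 1 (U != Z) on D(U)={2,3,4,5,6} D(Z)={4,5,6}: no change
So after constraint 1: D(Z) = {4,5,6}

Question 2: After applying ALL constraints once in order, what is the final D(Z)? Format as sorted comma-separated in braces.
Answer: {4,5,6}

Derivation:
Constraint 1 (U != Z) on D(U)={2,3,4,5,6} D(Z)={4,5,6}: no change
Constraint 2 (V + U = Z) on D(V)={2,3,4,6} D(U)={2,3,4,5,6} D(Z)={4,5,6}: V {2,3,4,6}->{2,3,4}; U {2,3,4,5,6}->{2,3,4}
Constraint 3 (U + V = Z) on D(U)={2,3,4} D(V)={2,3,4} D(Z)={4,5,6}: no change
So after all 3 constraints: D(Z) = {4,5,6}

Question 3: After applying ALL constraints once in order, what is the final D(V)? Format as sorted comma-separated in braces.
Answer: {2,3,4}

Derivation:
Constraint 1 (U != Z) on D(U)={2,3,4,5,6} D(Z)={4,5,6}: no change
Constraint 2 (V + U = Z) on D(V)={2,3,4,6} D(U)={2,3,4,5,6} D(Z)={4,5,6}: V {2,3,4,6}->{2,3,4}; U {2,3,4,5,6}->{2,3,4}
Constraint 3 (U + V = Z) on D(U)={2,3,4} D(V)={2,3,4} D(Z)={4,5,6}: no change
So after all 3 constraints: D(V) = {2,3,4}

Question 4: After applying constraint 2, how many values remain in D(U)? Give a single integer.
Answer: 3

Derivation:
Constraint 1 (U != Z) on D(U)={2,3,4,5,6} D(Z)={4,5,6}: no change
Constraint 2 (V + U = Z) on D(V)={2,3,4,6} D(U)={2,3,4,5,6} D(Z)={4,5,6}: V {2,3,4,6}->{2,3,4}; U {2,3,4,5,6}->{2,3,4}
So after constraint 2: D(U)={2,3,4}, size = 3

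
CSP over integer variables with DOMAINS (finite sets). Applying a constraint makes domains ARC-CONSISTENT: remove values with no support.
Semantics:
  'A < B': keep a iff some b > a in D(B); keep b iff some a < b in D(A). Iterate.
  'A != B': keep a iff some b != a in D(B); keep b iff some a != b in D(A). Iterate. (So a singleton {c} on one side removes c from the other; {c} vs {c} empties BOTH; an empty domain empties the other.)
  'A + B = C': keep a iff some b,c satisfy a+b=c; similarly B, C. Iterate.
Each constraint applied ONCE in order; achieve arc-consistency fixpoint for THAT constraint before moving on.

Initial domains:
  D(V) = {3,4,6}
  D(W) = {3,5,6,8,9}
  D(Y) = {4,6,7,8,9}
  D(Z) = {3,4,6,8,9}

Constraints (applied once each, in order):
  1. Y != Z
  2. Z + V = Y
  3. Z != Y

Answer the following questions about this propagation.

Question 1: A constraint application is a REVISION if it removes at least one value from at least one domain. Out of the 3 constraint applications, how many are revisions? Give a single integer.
Constraint 1 (Y != Z) on D(Y)={4,6,7,8,9} D(Z)={3,4,6,8,9}: no change => not a revision
Constraint 2 (Z + V = Y) on D(Z)={3,4,6,8,9} D(V)={3,4,6} D(Y)={4,6,7,8,9}: Z {3,4,6,8,9}->{3,4,6}; Y {4,6,7,8,9}->{6,7,8,9} => REVISION
Constraint 3 (Z != Y) on D(Z)={3,4,6} D(Y)={6,7,8,9}: no change => not a revision
Total revisions = 1

Answer: 1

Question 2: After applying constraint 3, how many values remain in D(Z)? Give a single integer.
Answer: 3

Derivation:
Constraint 1 (Y != Z) on D(Y)={4,6,7,8,9} D(Z)={3,4,6,8,9}: no change
Constraint 2 (Z + V = Y) on D(Z)={3,4,6,8,9} D(V)={3,4,6} D(Y)={4,6,7,8,9}: Z {3,4,6,8,9}->{3,4,6}; Y {4,6,7,8,9}->{6,7,8,9}
Constraint 3 (Z != Y) on D(Z)={3,4,6} D(Y)={6,7,8,9}: no change
So after constraint 3: D(Z)={3,4,6}, size = 3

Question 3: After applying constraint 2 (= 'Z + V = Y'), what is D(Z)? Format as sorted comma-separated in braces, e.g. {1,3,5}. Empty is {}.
Answer: {3,4,6}

Derivation:
Constraint 1 (Y != Z) on D(Y)={4,6,7,8,9} D(Z)={3,4,6,8,9}: no change
Constraint 2 (Z + V = Y) on D(Z)={3,4,6,8,9} D(V)={3,4,6} D(Y)={4,6,7,8,9}: Z {3,4,6,8,9}->{3,4,6}; Y {4,6,7,8,9}->{6,7,8,9}
So after constraint 2: D(Z) = {3,4,6}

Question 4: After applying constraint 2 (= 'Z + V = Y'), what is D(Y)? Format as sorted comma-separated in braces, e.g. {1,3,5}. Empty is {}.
Constraint 1 (Y != Z) on D(Y)={4,6,7,8,9} D(Z)={3,4,6,8,9}: no change
Constraint 2 (Z + V = Y) on D(Z)={3,4,6,8,9} D(V)={3,4,6} D(Y)={4,6,7,8,9}: Z {3,4,6,8,9}->{3,4,6}; Y {4,6,7,8,9}->{6,7,8,9}
So after constraint 2: D(Y) = {6,7,8,9}

Answer: {6,7,8,9}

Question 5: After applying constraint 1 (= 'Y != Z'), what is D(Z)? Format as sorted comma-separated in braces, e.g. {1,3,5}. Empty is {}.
Answer: {3,4,6,8,9}

Derivation:
Constraint 1 (Y != Z) on D(Y)={4,6,7,8,9} D(Z)={3,4,6,8,9}: no change
So after constraint 1: D(Z) = {3,4,6,8,9}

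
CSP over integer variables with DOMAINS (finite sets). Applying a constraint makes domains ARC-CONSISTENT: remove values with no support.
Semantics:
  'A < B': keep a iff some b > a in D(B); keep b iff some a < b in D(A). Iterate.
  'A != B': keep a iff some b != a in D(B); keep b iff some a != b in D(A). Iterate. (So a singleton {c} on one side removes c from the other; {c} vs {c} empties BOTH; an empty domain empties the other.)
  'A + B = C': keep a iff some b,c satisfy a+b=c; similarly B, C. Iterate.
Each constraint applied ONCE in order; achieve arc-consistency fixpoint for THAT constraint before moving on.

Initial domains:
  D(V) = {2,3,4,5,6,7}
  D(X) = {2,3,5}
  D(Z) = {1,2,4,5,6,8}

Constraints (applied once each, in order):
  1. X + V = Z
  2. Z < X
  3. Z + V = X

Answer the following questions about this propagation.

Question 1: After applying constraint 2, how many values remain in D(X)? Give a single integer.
Constraint 1 (X + V = Z) on D(X)={2,3,5} D(V)={2,3,4,5,6,7} D(Z)={1,2,4,5,6,8}: V {2,3,4,5,6,7}->{2,3,4,5,6}; Z {1,2,4,5,6,8}->{4,5,6,8}
Constraint 2 (Z < X) on D(Z)={4,5,6,8} D(X)={2,3,5}: Z {4,5,6,8}->{4}; X {2,3,5}->{5}
So after constraint 2: D(X)={5}, size = 1

Answer: 1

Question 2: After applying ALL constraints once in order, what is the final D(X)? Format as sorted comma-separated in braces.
Answer: {}

Derivation:
Constraint 1 (X + V = Z) on D(X)={2,3,5} D(V)={2,3,4,5,6,7} D(Z)={1,2,4,5,6,8}: V {2,3,4,5,6,7}->{2,3,4,5,6}; Z {1,2,4,5,6,8}->{4,5,6,8}
Constraint 2 (Z < X) on D(Z)={4,5,6,8} D(X)={2,3,5}: Z {4,5,6,8}->{4}; X {2,3,5}->{5}
Constraint 3 (Z + V = X) on D(Z)={4} D(V)={2,3,4,5,6} D(X)={5}: Z {4}->{}; V {2,3,4,5,6}->{}; X {5}->{}
So after all 3 constraints: D(X) = {}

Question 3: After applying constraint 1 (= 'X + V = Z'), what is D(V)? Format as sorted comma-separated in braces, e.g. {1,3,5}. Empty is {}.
Answer: {2,3,4,5,6}

Derivation:
Constraint 1 (X + V = Z) on D(X)={2,3,5} D(V)={2,3,4,5,6,7} D(Z)={1,2,4,5,6,8}: V {2,3,4,5,6,7}->{2,3,4,5,6}; Z {1,2,4,5,6,8}->{4,5,6,8}
So after constraint 1: D(V) = {2,3,4,5,6}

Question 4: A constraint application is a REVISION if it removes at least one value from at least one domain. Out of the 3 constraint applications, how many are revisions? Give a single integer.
Answer: 3

Derivation:
Constraint 1 (X + V = Z) on D(X)={2,3,5} D(V)={2,3,4,5,6,7} D(Z)={1,2,4,5,6,8}: V {2,3,4,5,6,7}->{2,3,4,5,6}; Z {1,2,4,5,6,8}->{4,5,6,8} => REVISION
Constraint 2 (Z < X) on D(Z)={4,5,6,8} D(X)={2,3,5}: Z {4,5,6,8}->{4}; X {2,3,5}->{5} => REVISION
Constraint 3 (Z + V = X) on D(Z)={4} D(V)={2,3,4,5,6} D(X)={5}: Z {4}->{}; V {2,3,4,5,6}->{}; X {5}->{} => REVISION
Total revisions = 3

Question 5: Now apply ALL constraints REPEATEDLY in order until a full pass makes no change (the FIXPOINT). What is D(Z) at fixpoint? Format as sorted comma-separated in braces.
pass 0 (initial): D(Z)={1,2,4,5,6,8}
pass 1: V {2,3,4,5,6,7}->{}; X {2,3,5}->{}; Z {1,2,4,5,6,8}->{}
pass 2: no change
Fixpoint after 2 passes: D(Z) = {}

Answer: {}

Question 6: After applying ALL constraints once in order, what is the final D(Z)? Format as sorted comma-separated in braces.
Answer: {}

Derivation:
Constraint 1 (X + V = Z) on D(X)={2,3,5} D(V)={2,3,4,5,6,7} D(Z)={1,2,4,5,6,8}: V {2,3,4,5,6,7}->{2,3,4,5,6}; Z {1,2,4,5,6,8}->{4,5,6,8}
Constraint 2 (Z < X) on D(Z)={4,5,6,8} D(X)={2,3,5}: Z {4,5,6,8}->{4}; X {2,3,5}->{5}
Constraint 3 (Z + V = X) on D(Z)={4} D(V)={2,3,4,5,6} D(X)={5}: Z {4}->{}; V {2,3,4,5,6}->{}; X {5}->{}
So after all 3 constraints: D(Z) = {}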